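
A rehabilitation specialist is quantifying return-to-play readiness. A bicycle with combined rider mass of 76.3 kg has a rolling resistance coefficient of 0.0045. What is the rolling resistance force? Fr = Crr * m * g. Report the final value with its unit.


Fr = 0.0045 * 76.3 * 9.81
= 0.34335 * 9.81
= 3.368 N

3.368 N


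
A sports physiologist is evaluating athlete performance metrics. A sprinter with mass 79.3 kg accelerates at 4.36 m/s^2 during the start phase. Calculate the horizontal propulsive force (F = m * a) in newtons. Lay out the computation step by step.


F = m * a
= 79.3 * 4.36
= 345.75 N

345.75 N


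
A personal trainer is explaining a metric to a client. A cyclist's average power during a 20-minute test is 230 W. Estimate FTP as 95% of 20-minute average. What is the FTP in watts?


FTP = 20-min power * 0.95
= 230 * 0.95
= 218.5 W

218.5 W


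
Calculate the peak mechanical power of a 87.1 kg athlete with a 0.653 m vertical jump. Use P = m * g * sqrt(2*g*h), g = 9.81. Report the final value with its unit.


First, sqrt(2gh) = sqrt(2 * 9.81 * 0.653)
= sqrt(12.81186) = 3.579366 m/s
Power = 87.1 * 9.81 * 3.579366 = 3058.39 W

3058.39 W


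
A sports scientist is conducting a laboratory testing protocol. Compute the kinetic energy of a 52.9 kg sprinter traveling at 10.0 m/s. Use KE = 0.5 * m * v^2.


Velocity squared = 100.0
KE = 0.5 * 52.9 * 100.0 = 2645.0 J

2645.0 J


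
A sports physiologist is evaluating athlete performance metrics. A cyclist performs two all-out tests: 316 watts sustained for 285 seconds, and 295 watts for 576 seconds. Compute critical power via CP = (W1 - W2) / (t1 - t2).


W1 = P1 * t1 = 316 * 285 = 90060 J
W2 = P2 * t2 = 295 * 576 = 169920 J
CP = (90060 - 169920) / (285 - 576)
= 274.43 W

274.43 W


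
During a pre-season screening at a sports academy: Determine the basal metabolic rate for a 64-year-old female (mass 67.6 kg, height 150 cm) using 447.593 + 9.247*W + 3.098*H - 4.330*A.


BMR = 447.593 + 9.247*67.6 + 3.098*150 - 4.330*64
= 1260.27 kcal/day

1260.27 kcal/day


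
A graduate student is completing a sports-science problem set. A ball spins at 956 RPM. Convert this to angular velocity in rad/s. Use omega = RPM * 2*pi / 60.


omega = 956 * 2 * pi / 60
= 956 * 6.28318531 / 60
= 6006.725 / 60
= 100.112 rad/s

100.112 rad/s


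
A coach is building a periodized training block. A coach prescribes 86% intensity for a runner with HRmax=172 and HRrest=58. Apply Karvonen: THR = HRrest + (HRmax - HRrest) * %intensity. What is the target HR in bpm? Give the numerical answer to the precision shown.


Heart rate reserve = 172 - 58 = 114
Intensity fraction = 86 / 100 = 0.86
THR = 58 + 114 * 0.86 = 156.04 bpm

156.04 bpm


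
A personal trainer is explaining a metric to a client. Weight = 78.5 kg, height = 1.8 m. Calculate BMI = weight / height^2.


height^2 = 1.8^2 = 3.24
BMI = 78.5 / 3.24 = 24.23 kg/m^2

24.23 kg/m^2


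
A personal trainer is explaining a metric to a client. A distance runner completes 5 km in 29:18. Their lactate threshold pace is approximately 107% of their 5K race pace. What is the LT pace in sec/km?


Convert to seconds: 29 min 18 s = 1758 s
Pace per km = 1758 / 5 = 351.6 s/km
LT pace = 351.6 * 1.07 = 376.21 s/km

376.21 s/km


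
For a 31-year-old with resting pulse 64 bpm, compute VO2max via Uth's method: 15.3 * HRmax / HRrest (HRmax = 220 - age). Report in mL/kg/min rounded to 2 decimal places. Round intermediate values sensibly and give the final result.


Step 1: HRmax = 220 - 31 = 189 bpm
Step 2: Ratio = 189 / 64 = 2.9531
Step 3: VO2max = 15.3 * 2.9531 = 45.18 mL/kg/min

45.18 mL/kg/min


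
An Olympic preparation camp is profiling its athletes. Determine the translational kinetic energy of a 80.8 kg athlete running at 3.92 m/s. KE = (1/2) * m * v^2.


KE = 0.5 * m * v^2
= 0.5 * 80.8 * 3.92^2
= 0.5 * 80.8 * 15.3664
= 620.8 J

620.8 J


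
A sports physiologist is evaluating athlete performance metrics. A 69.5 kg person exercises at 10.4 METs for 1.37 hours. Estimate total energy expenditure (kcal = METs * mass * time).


Energy = METs * mass(kg) * time(h)
= 10.4 * 69.5 * 1.37
= 990.24 kcal

990.24 kcal


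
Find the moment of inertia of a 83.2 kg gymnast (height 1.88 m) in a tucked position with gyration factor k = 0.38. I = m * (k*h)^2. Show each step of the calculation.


Radius of gyration = 0.38 * 1.88 = 0.7144 m
I = 83.2 * 0.7144^2
= 83.2 * 0.510367
= 42.463 kg*m^2

42.463 kg*m^2


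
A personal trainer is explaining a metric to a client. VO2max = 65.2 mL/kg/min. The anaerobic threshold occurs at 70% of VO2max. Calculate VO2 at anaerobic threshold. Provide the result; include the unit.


AT fraction = 70 / 100 = 0.7
AT VO2 = 65.2 * 0.7
= 45.64 mL/kg/min

45.64 mL/kg/min


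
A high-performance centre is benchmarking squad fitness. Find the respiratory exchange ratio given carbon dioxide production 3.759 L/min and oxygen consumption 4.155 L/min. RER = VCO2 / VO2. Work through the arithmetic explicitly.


VCO2 = 3.759 L/min
VO2 = 4.155 L/min
RER = 3.759 / 4.155 = 0.9047

0.9047


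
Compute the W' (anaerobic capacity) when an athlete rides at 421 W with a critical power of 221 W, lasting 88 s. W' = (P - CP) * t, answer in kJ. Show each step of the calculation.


Above-CP power = 200 W
Duration = 88 s
W' = 200 * 88 = 17600 J
Convert: 17600 / 1000 = 17.6 kJ

17.6 kJ


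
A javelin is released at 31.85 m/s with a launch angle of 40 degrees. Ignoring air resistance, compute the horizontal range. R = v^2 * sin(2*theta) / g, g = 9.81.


Launch speed squared = 1014.4225
sin(2 * 40 deg) = 0.984808
Range = 1014.4225 * 0.984808 / 9.81
= 101.836 m

101.836 m


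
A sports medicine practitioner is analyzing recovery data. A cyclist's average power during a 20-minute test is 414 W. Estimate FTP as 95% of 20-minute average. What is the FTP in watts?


FTP = 20-min power * 0.95
= 414 * 0.95
= 393.3 W

393.3 W


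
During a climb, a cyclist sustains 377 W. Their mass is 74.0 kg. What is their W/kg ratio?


Power-to-weight = 377 W / 74.0 kg
= 5.095 W/kg

5.095 W/kg


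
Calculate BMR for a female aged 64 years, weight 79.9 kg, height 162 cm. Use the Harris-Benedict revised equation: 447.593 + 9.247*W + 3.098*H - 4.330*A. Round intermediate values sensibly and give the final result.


Substituting values:
W term = 9.247 * 79.9 = 738.8353
H term = 3.098 * 162 = 501.876
A term = 4.330 * 64 = 277.12
BMR = 1411.18 kcal/day

1411.18 kcal/day


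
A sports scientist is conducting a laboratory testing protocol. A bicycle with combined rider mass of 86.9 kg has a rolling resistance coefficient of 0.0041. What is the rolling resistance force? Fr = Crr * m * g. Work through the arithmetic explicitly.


Fr = 0.0041 * 86.9 * 9.81
= 0.35629 * 9.81
= 3.495 N

3.495 N


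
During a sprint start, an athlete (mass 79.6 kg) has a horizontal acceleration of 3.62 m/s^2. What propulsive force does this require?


Propulsive force = mass * acceleration
= 79.6 kg * 3.62 m/s^2
= 288.15 N

288.15 N


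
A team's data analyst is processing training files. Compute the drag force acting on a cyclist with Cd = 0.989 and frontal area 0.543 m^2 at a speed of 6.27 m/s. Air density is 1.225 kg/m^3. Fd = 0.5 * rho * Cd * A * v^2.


Step 1: v^2 = 39.3129
Step 2: Fd = 0.5 * 1.225 * 0.989 * 0.543 * 39.3129
= 12.931 N

12.931 N


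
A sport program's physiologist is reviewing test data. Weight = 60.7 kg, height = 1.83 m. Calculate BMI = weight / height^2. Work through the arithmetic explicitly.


height^2 = 1.83^2 = 3.3489
BMI = 60.7 / 3.3489 = 18.13 kg/m^2

18.13 kg/m^2


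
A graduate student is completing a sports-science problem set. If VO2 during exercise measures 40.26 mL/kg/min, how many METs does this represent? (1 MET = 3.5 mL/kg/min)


METs = VO2 / 3.5 = 40.26 / 3.5 = 11.5

11.5 METs


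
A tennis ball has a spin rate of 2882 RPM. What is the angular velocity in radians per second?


Convert RPM to rad/s: multiply by 2*pi and divide by 60
omega = 2882 * 2 * pi / 60
= 301.802 rad/s

301.802 rad/s


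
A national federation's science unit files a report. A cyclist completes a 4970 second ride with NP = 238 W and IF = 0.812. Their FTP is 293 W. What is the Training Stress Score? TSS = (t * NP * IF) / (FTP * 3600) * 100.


t * NP * IF = 4970 * 238 * 0.812 = 960482.32
FTP * 3600 = 1054800
TSS = (960482.32 / 1054800) * 100 = 91.06

91.06 TSS


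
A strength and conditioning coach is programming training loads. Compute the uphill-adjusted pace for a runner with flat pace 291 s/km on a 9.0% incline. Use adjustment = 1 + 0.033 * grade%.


Adjustment factor = 1 + 0.033 * 9.0 = 1.297
Grade-adjusted pace = 291 * 1.297 = 377.43 s/km

377.43 s/km


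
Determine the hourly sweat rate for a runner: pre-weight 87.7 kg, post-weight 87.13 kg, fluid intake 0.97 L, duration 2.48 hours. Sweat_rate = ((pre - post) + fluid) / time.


Mass lost = 87.7 - 87.13 = 0.57 kg
Add fluid consumed: 0.57 + 0.97 = 1.54 L total sweat
Sweat rate = 1.54 / 2.48 = 0.621 L/h

0.621 L/h


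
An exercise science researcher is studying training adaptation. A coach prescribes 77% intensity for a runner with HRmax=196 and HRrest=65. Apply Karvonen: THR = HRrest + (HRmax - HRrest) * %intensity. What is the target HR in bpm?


Heart rate reserve = 196 - 65 = 131
Intensity fraction = 77 / 100 = 0.77
THR = 65 + 131 * 0.77 = 165.87 bpm

165.87 bpm


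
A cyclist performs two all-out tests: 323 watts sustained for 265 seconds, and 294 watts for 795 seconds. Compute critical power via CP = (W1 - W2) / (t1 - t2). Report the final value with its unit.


W1 = P1 * t1 = 323 * 265 = 85595 J
W2 = P2 * t2 = 294 * 795 = 233730 J
CP = (85595 - 233730) / (265 - 795)
= 279.5 W

279.5 W


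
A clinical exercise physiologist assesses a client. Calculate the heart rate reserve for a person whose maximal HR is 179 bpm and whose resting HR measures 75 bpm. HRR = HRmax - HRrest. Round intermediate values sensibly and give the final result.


HRmax = 179 bpm
HRrest = 75 bpm
HRR = 179 - 75 = 104 bpm

104 bpm


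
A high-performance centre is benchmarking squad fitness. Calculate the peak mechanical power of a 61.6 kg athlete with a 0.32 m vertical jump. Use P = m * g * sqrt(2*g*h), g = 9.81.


First, sqrt(2gh) = sqrt(2 * 9.81 * 0.32)
= sqrt(6.2784) = 2.505674 m/s
Power = 61.6 * 9.81 * 2.505674 = 1514.17 W

1514.17 W


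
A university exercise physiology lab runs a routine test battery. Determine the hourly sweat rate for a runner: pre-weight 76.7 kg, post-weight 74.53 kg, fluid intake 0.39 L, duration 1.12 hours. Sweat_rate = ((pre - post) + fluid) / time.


Mass lost = 76.7 - 74.53 = 2.17 kg
Add fluid consumed: 2.17 + 0.39 = 2.56 L total sweat
Sweat rate = 2.56 / 1.12 = 2.286 L/h

2.286 L/h


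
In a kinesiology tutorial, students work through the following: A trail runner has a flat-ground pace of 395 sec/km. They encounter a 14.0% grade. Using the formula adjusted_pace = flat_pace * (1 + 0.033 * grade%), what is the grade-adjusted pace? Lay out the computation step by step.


Grade factor = 1 + 0.033 * 14.0 = 1.462
Adjusted = 395 * 1.462 = 577.49 sec/km

577.49 s/km


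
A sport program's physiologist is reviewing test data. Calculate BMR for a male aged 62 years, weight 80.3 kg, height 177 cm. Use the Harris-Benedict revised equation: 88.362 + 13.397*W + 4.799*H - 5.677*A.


Substituting values:
W term = 13.397 * 80.3 = 1075.7791
H term = 4.799 * 177 = 849.423
A term = 5.677 * 62 = 351.974
BMR = 1661.59 kcal/day

1661.59 kcal/day


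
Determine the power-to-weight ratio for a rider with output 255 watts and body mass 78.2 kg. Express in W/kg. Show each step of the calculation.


P/W = 255 / 78.2 = 3.261 W/kg

3.261 W/kg


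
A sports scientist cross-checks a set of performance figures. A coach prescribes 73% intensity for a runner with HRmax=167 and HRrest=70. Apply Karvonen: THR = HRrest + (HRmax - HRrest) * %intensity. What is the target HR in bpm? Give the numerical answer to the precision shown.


Heart rate reserve = 167 - 70 = 97
Intensity fraction = 73 / 100 = 0.73
THR = 70 + 97 * 0.73 = 140.81 bpm

140.81 bpm


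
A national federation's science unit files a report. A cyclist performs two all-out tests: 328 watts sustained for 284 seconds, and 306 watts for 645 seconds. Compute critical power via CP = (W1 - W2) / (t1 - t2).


W1 = P1 * t1 = 328 * 284 = 93152 J
W2 = P2 * t2 = 306 * 645 = 197370 J
CP = (93152 - 197370) / (284 - 645)
= 288.69 W

288.69 W


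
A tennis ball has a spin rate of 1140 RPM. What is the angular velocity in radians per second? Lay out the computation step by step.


Convert RPM to rad/s: multiply by 2*pi and divide by 60
omega = 1140 * 2 * pi / 60
= 119.381 rad/s

119.381 rad/s


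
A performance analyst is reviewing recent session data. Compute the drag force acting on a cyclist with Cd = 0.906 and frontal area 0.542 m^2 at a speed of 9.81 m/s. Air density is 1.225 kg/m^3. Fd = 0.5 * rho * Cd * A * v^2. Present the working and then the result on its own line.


Step 1: v^2 = 96.2361
Step 2: Fd = 0.5 * 1.225 * 0.906 * 0.542 * 96.2361
= 28.945 N

28.945 N


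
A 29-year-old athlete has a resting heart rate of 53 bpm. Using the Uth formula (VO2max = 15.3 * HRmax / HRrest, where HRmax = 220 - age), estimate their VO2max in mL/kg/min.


HRmax = 220 - 29 = 191 bpm
Ratio = HRmax / HRrest = 191 / 53 = 3.6038
VO2max = 15.3 * 3.6038 = 55.14 mL/kg/min

55.14 mL/kg/min


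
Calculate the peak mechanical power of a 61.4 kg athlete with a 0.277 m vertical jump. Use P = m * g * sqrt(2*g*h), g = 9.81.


First, sqrt(2gh) = sqrt(2 * 9.81 * 0.277)
= sqrt(5.43474) = 2.331253 m/s
Power = 61.4 * 9.81 * 2.331253 = 1404.19 W

1404.19 W


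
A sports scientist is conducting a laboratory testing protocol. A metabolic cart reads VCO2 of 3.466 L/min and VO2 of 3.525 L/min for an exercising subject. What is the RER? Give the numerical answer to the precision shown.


RER = VCO2 / VO2 = 3.466 / 3.525 = 0.9833

0.9833


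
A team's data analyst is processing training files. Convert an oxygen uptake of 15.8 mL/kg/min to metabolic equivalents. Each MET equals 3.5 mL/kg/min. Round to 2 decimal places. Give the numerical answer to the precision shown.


One MET = 3.5 mL/kg/min
Number of METs = 15.8 / 3.5
= 4.51 METs

4.51 METs


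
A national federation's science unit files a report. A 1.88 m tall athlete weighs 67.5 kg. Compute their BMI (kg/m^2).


height^2 = 3.5344 m^2
BMI = 67.5 / 3.5344 = 19.1 kg/m^2

19.1 kg/m^2


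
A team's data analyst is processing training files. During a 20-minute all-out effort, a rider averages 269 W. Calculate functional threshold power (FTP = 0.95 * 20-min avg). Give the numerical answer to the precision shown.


FTP = 0.95 * 269
= 255.55 W

255.55 W


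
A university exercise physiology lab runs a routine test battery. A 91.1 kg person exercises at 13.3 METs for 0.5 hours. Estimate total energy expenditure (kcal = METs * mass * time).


Energy = METs * mass(kg) * time(h)
= 13.3 * 91.1 * 0.5
= 605.82 kcal

605.82 kcal


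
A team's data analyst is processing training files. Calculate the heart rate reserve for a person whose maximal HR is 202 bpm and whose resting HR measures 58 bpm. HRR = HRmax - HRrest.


HRmax = 202 bpm
HRrest = 58 bpm
HRR = 202 - 58 = 144 bpm

144 bpm


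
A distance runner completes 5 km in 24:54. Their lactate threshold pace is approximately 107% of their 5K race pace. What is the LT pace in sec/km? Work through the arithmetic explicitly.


Convert to seconds: 24 min 54 s = 1494 s
Pace per km = 1494 / 5 = 298.8 s/km
LT pace = 298.8 * 1.07 = 319.72 s/km

319.72 s/km


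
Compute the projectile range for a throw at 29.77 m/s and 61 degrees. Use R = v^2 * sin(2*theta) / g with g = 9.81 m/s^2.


Two times the angle = 122 degrees
sin(122) = 0.848048
R = 886.2529 * 0.848048 / 9.81 = 76.614 m

76.614 m


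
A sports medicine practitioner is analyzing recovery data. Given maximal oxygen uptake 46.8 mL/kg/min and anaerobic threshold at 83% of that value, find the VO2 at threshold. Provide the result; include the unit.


Percentage as decimal = 0.83
VO2 at AT = 46.8 * 0.83 = 38.84 mL/kg/min

38.84 mL/kg/min


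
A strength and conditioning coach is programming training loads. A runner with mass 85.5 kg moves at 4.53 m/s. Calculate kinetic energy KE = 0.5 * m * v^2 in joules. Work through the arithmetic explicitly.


v^2 = 4.53^2 = 20.5209
KE = 0.5 * 85.5 * 20.5209
= 877.27 J

877.27 J


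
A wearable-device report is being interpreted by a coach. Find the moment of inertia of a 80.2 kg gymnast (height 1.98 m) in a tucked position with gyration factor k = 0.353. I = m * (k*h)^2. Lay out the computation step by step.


Radius of gyration = 0.353 * 1.98 = 0.69894 m
I = 80.2 * 0.69894^2
= 80.2 * 0.488517
= 39.179 kg*m^2

39.179 kg*m^2


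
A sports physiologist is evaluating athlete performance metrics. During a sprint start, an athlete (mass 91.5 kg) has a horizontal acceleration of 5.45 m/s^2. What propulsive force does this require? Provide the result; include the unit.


Propulsive force = mass * acceleration
= 91.5 kg * 5.45 m/s^2
= 498.68 N

498.68 N


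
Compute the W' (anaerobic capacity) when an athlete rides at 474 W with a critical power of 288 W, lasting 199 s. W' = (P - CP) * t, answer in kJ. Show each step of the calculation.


Above-CP power = 186 W
Duration = 199 s
W' = 186 * 199 = 37014 J
Convert: 37014 / 1000 = 37.014 kJ

37.014 kJ


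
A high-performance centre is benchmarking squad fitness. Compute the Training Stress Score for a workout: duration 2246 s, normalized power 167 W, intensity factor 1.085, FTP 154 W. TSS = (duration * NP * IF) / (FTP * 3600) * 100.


Product = 2246 * 167 * 1.085 = 406963.97
Base = 154 * 3600 = 554400
TSS = 406963.97 / 554400 * 100 = 73.41

73.41 TSS


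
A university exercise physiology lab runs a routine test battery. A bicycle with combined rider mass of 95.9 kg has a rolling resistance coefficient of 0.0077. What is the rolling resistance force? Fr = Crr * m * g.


Fr = 0.0077 * 95.9 * 9.81
= 0.73843 * 9.81
= 7.244 N

7.244 N


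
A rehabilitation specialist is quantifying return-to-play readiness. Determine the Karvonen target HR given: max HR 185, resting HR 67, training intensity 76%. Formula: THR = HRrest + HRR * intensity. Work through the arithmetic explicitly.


HRR = HRmax - HRrest = 185 - 67 = 118
THR = 67 + 118 * 0.76
= 156.68 bpm

156.68 bpm


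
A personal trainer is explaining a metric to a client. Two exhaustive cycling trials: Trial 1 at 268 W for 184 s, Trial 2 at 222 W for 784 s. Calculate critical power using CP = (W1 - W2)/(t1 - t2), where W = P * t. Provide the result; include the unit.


W1 = 268 * 184 = 49312 J
W2 = 222 * 784 = 174048 J
CP = (49312 - 174048) / (184 - 784)
= -124736 / -600
= 207.89 W

207.89 W


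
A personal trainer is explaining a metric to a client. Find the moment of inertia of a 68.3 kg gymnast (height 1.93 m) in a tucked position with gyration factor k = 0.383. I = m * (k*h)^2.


Radius of gyration = 0.383 * 1.93 = 0.73919 m
I = 68.3 * 0.73919^2
= 68.3 * 0.546402
= 37.319 kg*m^2

37.319 kg*m^2


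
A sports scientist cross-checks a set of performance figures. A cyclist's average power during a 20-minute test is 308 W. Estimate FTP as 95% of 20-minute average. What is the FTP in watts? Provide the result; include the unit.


FTP = 20-min power * 0.95
= 308 * 0.95
= 292.6 W

292.6 W


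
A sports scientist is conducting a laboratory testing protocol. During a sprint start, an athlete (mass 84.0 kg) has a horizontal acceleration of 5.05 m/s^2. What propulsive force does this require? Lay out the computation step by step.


Propulsive force = mass * acceleration
= 84.0 kg * 5.05 m/s^2
= 424.2 N

424.2 N


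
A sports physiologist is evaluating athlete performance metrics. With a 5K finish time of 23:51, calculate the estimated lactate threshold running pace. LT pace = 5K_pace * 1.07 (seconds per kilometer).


Race duration = 1431 s for 5 km
Average pace = 1431 / 5 = 286.2 s/km
LT pace = 286.2 * 1.07
= 306.23 s/km

306.23 s/km


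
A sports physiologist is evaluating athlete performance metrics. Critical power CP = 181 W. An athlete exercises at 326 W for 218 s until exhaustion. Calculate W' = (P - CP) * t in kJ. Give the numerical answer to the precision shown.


P - CP = 326 - 181 = 145 W
W' = 145 * 218 = 31610 J
= 31610 / 1000 = 31.61 kJ

31.61 kJ


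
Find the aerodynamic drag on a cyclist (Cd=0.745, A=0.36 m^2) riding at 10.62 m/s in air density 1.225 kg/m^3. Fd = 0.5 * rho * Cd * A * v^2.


Fd = 0.5 * 1.225 * 0.745 * 0.36 * 10.62^2
= 0.5 * 1.225 * 0.745 * 0.36 * 112.7844
= 18.527 N

18.527 N


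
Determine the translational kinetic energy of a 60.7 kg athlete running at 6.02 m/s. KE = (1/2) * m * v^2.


KE = 0.5 * m * v^2
= 0.5 * 60.7 * 6.02^2
= 0.5 * 60.7 * 36.2404
= 1099.9 J

1099.9 J


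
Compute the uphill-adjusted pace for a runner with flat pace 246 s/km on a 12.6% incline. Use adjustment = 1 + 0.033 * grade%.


Adjustment factor = 1 + 0.033 * 12.6 = 1.4158
Grade-adjusted pace = 246 * 1.4158 = 348.29 s/km

348.29 s/km


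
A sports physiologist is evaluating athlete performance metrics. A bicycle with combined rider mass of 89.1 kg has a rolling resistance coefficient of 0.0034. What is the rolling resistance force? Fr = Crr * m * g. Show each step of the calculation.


Fr = 0.0034 * 89.1 * 9.81
= 0.30294 * 9.81
= 2.972 N

2.972 N


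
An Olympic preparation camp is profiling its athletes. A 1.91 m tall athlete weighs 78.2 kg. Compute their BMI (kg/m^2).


height^2 = 3.6481 m^2
BMI = 78.2 / 3.6481 = 21.44 kg/m^2

21.44 kg/m^2


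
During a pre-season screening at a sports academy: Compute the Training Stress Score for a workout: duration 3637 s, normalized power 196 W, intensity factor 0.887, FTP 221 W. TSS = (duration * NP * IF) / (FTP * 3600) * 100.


Product = 3637 * 196 * 0.887 = 632299.724
Base = 221 * 3600 = 795600
TSS = 632299.724 / 795600 * 100 = 79.47

79.47 TSS


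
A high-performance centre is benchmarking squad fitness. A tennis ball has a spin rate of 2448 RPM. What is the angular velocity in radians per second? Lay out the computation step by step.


Convert RPM to rad/s: multiply by 2*pi and divide by 60
omega = 2448 * 2 * pi / 60
= 256.354 rad/s

256.354 rad/s


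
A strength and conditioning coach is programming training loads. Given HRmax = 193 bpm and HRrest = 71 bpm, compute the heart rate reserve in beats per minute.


Heart rate reserve = maximum HR minus resting HR
HRR = 193 - 71 = 122 bpm

122 bpm


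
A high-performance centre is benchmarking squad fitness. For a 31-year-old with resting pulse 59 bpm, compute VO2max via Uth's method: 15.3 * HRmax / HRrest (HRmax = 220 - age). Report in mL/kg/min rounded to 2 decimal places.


Step 1: HRmax = 220 - 31 = 189 bpm
Step 2: Ratio = 189 / 59 = 3.2034
Step 3: VO2max = 15.3 * 3.2034 = 49.01 mL/kg/min

49.01 mL/kg/min


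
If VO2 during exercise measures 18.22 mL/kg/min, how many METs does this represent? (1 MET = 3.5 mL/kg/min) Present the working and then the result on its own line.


METs = VO2 / 3.5 = 18.22 / 3.5 = 5.21

5.21 METs


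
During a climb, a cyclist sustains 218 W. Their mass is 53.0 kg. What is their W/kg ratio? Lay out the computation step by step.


Power-to-weight = 218 W / 53.0 kg
= 4.113 W/kg

4.113 W/kg


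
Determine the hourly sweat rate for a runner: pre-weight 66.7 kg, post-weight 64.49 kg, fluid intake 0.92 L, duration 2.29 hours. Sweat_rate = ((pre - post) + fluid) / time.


Mass lost = 66.7 - 64.49 = 2.21 kg
Add fluid consumed: 2.21 + 0.92 = 3.13 L total sweat
Sweat rate = 3.13 / 2.29 = 1.367 L/h

1.367 L/h


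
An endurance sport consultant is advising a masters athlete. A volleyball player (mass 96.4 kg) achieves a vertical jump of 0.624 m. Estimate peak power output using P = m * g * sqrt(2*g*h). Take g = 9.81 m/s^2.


2 * g * h = 2 * 9.81 * 0.624 = 12.24288
sqrt(12.24288) = 3.498983 m/s
P = 96.4 * 9.81 * 3.498983 = 3308.93 W

3308.93 W


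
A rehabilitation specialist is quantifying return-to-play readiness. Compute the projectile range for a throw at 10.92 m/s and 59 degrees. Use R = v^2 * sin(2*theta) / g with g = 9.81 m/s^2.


Two times the angle = 118 degrees
sin(118) = 0.882948
R = 119.2464 * 0.882948 / 9.81 = 10.733 m

10.733 m


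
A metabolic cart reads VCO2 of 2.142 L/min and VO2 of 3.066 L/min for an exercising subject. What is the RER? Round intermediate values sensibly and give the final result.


RER = VCO2 / VO2 = 2.142 / 3.066 = 0.6986

0.6986


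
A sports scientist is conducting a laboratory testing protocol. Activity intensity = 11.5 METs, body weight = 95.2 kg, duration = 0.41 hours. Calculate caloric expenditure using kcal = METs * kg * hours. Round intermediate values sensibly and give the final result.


kcal = 11.5 * 95.2 * 0.41
= 1094.8 * 0.41
= 448.87 kcal

448.87 kcal


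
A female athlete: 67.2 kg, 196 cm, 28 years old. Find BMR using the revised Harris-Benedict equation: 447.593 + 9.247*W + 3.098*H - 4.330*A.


Intercept = 447.593
Weight contribution = 9.247 * 67.2 = 621.3984
Height contribution = 3.098 * 196 = 607.208
Age contribution = 4.33 * 28 = 121.24
BMR = 447.593 + 621.3984 + 607.208 - 121.24
= 1554.96 kcal/day

1554.96 kcal/day


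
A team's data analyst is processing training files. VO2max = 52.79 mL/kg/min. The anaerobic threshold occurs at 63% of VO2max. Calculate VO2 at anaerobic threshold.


AT fraction = 63 / 100 = 0.63
AT VO2 = 52.79 * 0.63
= 33.26 mL/kg/min

33.26 mL/kg/min


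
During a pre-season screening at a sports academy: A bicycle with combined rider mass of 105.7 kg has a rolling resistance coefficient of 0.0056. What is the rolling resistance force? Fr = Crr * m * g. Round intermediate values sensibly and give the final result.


Fr = 0.0056 * 105.7 * 9.81
= 0.59192 * 9.81
= 5.807 N

5.807 N


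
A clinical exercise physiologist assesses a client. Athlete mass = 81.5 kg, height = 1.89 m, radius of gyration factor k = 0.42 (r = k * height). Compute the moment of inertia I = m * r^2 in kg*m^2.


r = k * height = 0.42 * 1.89 = 0.7938 m
r^2 = 0.7938^2 = 0.630118
I = 81.5 * 0.630118 = 51.355 kg*m^2

51.355 kg*m^2


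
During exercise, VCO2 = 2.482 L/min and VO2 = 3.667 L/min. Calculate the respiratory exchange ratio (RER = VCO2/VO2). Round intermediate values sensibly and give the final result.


RER = VCO2 / VO2
= 2.482 / 3.667
= 0.6768

0.6768


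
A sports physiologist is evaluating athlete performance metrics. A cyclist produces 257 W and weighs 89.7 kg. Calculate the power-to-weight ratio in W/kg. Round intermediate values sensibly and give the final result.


P/W = power / mass
= 257 / 89.7
= 2.865 W/kg

2.865 W/kg


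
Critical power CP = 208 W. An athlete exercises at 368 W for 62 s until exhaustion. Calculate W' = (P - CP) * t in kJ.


P - CP = 368 - 208 = 160 W
W' = 160 * 62 = 9920 J
= 9920 / 1000 = 9.92 kJ

9.92 kJ


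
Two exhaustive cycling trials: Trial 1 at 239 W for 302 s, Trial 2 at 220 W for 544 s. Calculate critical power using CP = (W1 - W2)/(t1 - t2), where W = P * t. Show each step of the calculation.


W1 = 239 * 302 = 72178 J
W2 = 220 * 544 = 119680 J
CP = (72178 - 119680) / (302 - 544)
= -47502 / -242
= 196.29 W

196.29 W


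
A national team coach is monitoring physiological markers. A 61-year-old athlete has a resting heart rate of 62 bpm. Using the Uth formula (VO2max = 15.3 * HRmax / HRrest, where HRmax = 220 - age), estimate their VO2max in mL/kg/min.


HRmax = 220 - 61 = 159 bpm
Ratio = HRmax / HRrest = 159 / 62 = 2.5645
VO2max = 15.3 * 2.5645 = 39.24 mL/kg/min

39.24 mL/kg/min


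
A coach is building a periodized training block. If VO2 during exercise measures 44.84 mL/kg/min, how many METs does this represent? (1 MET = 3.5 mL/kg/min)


METs = VO2 / 3.5 = 44.84 / 3.5 = 12.81

12.81 METs


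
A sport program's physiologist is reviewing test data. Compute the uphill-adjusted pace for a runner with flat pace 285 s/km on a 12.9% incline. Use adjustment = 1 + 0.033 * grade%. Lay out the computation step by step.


Adjustment factor = 1 + 0.033 * 12.9 = 1.4257
Grade-adjusted pace = 285 * 1.4257 = 406.32 s/km

406.32 s/km


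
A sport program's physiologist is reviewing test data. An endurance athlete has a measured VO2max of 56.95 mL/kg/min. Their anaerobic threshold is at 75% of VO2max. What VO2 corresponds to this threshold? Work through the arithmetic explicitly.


Anaerobic threshold VO2 = VO2max * 75%
= 56.95 * 0.75
= 42.71 mL/kg/min

42.71 mL/kg/min


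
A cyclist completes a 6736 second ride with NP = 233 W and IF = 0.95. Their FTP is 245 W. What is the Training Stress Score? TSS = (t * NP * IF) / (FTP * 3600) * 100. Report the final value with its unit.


t * NP * IF = 6736 * 233 * 0.95 = 1491013.6
FTP * 3600 = 882000
TSS = (1491013.6 / 882000) * 100 = 169.05

169.05 TSS


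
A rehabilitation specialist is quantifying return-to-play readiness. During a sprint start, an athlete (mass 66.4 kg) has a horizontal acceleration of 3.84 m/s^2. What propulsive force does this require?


Propulsive force = mass * acceleration
= 66.4 kg * 3.84 m/s^2
= 254.98 N

254.98 N


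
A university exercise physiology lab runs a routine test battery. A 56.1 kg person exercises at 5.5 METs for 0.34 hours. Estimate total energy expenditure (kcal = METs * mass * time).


Energy = METs * mass(kg) * time(h)
= 5.5 * 56.1 * 0.34
= 104.91 kcal

104.91 kcal


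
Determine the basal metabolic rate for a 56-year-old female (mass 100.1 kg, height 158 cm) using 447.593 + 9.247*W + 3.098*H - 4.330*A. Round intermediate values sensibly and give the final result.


BMR = 447.593 + 9.247*100.1 + 3.098*158 - 4.330*56
= 1620.22 kcal/day

1620.22 kcal/day


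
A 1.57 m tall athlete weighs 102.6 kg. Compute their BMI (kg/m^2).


height^2 = 2.4649 m^2
BMI = 102.6 / 2.4649 = 41.62 kg/m^2

41.62 kg/m^2


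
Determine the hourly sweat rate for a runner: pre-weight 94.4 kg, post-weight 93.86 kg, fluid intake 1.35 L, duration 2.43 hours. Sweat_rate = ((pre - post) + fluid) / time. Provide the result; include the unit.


Mass lost = 94.4 - 93.86 = 0.54 kg
Add fluid consumed: 0.54 + 1.35 = 1.89 L total sweat
Sweat rate = 1.89 / 2.43 = 0.778 L/h

0.778 L/h


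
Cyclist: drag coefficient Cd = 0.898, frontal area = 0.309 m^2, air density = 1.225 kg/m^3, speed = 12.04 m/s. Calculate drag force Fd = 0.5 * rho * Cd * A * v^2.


v^2 = 12.04^2 = 144.9616
Fd = 0.5 * 1.225 * 0.898 * 0.309 * 144.9616
= 24.637 N

24.637 N


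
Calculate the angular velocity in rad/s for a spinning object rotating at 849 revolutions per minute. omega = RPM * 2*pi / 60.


omega = RPM * 2*pi / 60
= 849 * 6.28318531 / 60
= 88.907 rad/s

88.907 rad/s


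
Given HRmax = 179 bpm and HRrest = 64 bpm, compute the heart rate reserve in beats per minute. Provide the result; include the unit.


Heart rate reserve = maximum HR minus resting HR
HRR = 179 - 64 = 115 bpm

115 bpm


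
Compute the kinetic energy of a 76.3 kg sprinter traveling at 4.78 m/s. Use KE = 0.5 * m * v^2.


Velocity squared = 22.8484
KE = 0.5 * 76.3 * 22.8484 = 871.67 J

871.67 J


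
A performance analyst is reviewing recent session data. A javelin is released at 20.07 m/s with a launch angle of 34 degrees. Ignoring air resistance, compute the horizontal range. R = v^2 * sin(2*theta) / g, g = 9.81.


Launch speed squared = 402.8049
sin(2 * 34 deg) = 0.927184
Range = 402.8049 * 0.927184 / 9.81
= 38.071 m

38.071 m


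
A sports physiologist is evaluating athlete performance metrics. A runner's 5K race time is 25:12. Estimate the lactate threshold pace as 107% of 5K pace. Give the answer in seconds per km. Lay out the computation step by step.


Total race time = 25*60 + 12 = 1512 seconds
5K pace = 1512 / 5 = 302.4 sec/km
LT pace = 302.4 * 1.07 = 323.57 sec/km

323.57 s/km


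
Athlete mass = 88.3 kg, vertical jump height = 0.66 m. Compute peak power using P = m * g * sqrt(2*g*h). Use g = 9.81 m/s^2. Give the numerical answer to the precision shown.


sqrt(2 * 9.81 * 0.66) = sqrt(12.9492) = 3.5985 m/s
P = 88.3 * 9.81 * 3.5985
= 3117.1 W

3117.1 W


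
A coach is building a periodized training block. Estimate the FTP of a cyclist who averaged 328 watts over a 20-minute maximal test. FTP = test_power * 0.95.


FTP = 328 * 0.95 = 311.6 W

311.6 W


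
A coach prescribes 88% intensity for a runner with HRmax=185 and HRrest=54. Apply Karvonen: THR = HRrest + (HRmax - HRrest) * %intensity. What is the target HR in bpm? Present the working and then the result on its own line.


Heart rate reserve = 185 - 54 = 131
Intensity fraction = 88 / 100 = 0.88
THR = 54 + 131 * 0.88 = 169.28 bpm

169.28 bpm


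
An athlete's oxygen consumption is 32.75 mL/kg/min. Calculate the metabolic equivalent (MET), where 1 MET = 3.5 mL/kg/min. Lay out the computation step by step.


MET = VO2 / 3.5
= 32.75 / 3.5
= 9.36 METs

9.36 METs


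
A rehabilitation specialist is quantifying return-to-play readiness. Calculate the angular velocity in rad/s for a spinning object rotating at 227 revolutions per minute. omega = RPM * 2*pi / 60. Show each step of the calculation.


omega = RPM * 2*pi / 60
= 227 * 6.28318531 / 60
= 23.771 rad/s

23.771 rad/s


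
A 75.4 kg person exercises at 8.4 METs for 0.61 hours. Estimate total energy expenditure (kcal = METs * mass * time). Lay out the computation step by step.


Energy = METs * mass(kg) * time(h)
= 8.4 * 75.4 * 0.61
= 386.35 kcal

386.35 kcal


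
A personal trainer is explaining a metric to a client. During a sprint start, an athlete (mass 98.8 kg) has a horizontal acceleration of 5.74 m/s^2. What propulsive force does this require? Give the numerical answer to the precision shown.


Propulsive force = mass * acceleration
= 98.8 kg * 5.74 m/s^2
= 567.11 N

567.11 N


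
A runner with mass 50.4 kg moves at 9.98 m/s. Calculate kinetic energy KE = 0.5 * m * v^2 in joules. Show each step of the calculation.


v^2 = 9.98^2 = 99.6004
KE = 0.5 * 50.4 * 99.6004
= 2509.93 J

2509.93 J


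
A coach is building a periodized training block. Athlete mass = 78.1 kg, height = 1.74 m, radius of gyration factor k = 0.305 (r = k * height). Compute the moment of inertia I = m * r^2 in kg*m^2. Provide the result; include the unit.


r = k * height = 0.305 * 1.74 = 0.5307 m
r^2 = 0.5307^2 = 0.281642
I = 78.1 * 0.281642 = 21.996 kg*m^2

21.996 kg*m^2


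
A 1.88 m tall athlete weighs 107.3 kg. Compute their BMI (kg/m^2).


height^2 = 3.5344 m^2
BMI = 107.3 / 3.5344 = 30.36 kg/m^2

30.36 kg/m^2


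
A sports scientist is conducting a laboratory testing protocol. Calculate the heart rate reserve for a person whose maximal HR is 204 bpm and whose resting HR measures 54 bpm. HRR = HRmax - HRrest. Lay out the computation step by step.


HRmax = 204 bpm
HRrest = 54 bpm
HRR = 204 - 54 = 150 bpm

150 bpm


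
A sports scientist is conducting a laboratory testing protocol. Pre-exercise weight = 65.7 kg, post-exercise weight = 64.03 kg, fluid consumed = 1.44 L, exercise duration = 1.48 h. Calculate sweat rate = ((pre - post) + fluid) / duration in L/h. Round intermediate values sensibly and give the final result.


Weight loss = 65.7 - 64.03 = 1.67 kg (approx L)
Total sweat = 1.67 + 1.44 = 3.11 L
Sweat rate = 3.11 / 1.48 = 2.101 L/h

2.101 L/h


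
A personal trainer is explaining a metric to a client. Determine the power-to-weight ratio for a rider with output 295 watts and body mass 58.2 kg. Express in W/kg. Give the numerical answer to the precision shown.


P/W = 295 / 58.2 = 5.069 W/kg

5.069 W/kg


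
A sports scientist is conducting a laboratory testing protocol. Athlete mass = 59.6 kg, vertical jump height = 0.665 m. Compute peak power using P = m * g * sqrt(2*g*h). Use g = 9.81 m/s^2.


sqrt(2 * 9.81 * 0.665) = sqrt(13.0473) = 3.612105 m/s
P = 59.6 * 9.81 * 3.612105
= 2111.91 W

2111.91 W


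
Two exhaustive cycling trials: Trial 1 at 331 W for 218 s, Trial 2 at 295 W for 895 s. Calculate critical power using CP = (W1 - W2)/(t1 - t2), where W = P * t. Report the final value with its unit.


W1 = 331 * 218 = 72158 J
W2 = 295 * 895 = 264025 J
CP = (72158 - 264025) / (218 - 895)
= -191867 / -677
= 283.41 W

283.41 W


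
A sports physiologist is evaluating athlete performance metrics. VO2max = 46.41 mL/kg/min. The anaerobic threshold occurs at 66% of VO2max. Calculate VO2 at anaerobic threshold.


AT fraction = 66 / 100 = 0.66
AT VO2 = 46.41 * 0.66
= 30.63 mL/kg/min

30.63 mL/kg/min


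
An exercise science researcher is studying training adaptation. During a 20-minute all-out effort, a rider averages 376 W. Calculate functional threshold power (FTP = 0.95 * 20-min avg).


FTP = 0.95 * 376
= 357.2 W

357.2 W


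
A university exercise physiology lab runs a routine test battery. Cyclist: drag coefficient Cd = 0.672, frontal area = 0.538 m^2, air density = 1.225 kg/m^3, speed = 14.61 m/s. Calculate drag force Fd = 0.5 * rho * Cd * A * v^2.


v^2 = 14.61^2 = 213.4521
Fd = 0.5 * 1.225 * 0.672 * 0.538 * 213.4521
= 47.267 N

47.267 N


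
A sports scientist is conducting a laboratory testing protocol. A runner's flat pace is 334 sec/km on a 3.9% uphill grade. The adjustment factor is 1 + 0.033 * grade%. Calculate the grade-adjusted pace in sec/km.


Factor = 1 + 0.033 * 3.9 = 1.1287
Adjusted pace = 334 * 1.1287
= 376.99 sec/km

376.99 s/km


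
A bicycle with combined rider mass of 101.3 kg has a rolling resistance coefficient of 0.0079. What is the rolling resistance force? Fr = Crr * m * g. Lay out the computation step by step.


Fr = 0.0079 * 101.3 * 9.81
= 0.80027 * 9.81
= 7.851 N

7.851 N


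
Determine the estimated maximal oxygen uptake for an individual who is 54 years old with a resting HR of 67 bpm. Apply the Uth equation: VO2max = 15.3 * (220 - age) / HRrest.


HRmax = 220 - 54 = 166
VO2max = 15.3 * (166 / 67)
= 15.3 * 2.4776
= 37.91 mL/kg/min

37.91 mL/kg/min


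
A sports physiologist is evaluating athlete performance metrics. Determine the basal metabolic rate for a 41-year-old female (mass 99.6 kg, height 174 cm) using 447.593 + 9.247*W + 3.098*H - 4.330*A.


BMR = 447.593 + 9.247*99.6 + 3.098*174 - 4.330*41
= 1730.12 kcal/day

1730.12 kcal/day


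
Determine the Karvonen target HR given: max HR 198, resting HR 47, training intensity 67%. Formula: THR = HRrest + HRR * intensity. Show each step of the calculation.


HRR = HRmax - HRrest = 198 - 47 = 151
THR = 47 + 151 * 0.67
= 148.17 bpm

148.17 bpm


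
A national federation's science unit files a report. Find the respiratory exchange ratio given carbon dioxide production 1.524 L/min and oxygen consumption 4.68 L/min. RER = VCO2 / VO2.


VCO2 = 1.524 L/min
VO2 = 4.68 L/min
RER = 1.524 / 4.68 = 0.3256

0.3256


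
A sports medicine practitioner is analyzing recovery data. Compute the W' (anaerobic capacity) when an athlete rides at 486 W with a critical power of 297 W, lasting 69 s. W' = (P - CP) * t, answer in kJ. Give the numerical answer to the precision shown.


Above-CP power = 189 W
Duration = 69 s
W' = 189 * 69 = 13041 J
Convert: 13041 / 1000 = 13.041 kJ

13.041 kJ


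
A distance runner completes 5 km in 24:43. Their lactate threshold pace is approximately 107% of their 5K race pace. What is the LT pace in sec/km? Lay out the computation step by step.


Convert to seconds: 24 min 43 s = 1483 s
Pace per km = 1483 / 5 = 296.6 s/km
LT pace = 296.6 * 1.07 = 317.36 s/km

317.36 s/km


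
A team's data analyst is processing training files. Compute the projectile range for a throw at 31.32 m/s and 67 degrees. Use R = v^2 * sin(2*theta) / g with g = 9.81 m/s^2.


Two times the angle = 134 degrees
sin(134) = 0.71934
R = 980.9424 * 0.71934 / 9.81 = 71.93 m

71.93 m
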